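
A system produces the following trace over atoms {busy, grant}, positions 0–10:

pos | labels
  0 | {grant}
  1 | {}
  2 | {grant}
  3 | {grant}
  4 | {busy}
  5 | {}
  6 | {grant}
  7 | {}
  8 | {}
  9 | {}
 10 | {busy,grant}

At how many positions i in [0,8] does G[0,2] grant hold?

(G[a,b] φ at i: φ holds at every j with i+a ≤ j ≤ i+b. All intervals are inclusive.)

Evaluate at each i in [0,8]:
  i=0: ✗ (fails at j=1)
  i=1: ✗ (fails at j=1)
  i=2: ✗ (fails at j=4)
  i=3: ✗ (fails at j=4)
  i=4: ✗ (fails at j=4)
  i=5: ✗ (fails at j=5)
  i=6: ✗ (fails at j=7)
  i=7: ✗ (fails at j=7)
  i=8: ✗ (fails at j=8)
Positions where it holds: {} → 0.

0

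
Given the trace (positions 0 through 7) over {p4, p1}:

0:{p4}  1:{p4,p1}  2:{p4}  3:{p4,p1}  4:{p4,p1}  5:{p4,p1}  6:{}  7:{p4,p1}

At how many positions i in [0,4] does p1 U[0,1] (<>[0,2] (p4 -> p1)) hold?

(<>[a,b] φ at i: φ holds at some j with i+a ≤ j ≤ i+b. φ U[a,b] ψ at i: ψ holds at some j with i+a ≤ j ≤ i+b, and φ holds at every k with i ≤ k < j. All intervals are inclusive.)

5

Evaluate at each i in [0,4]:
  i=0: ✓ (rhs at j=0)
  i=1: ✓ (rhs at j=1)
  i=2: ✓ (rhs at j=2)
  i=3: ✓ (rhs at j=3)
  i=4: ✓ (rhs at j=4)
Positions where it holds: {0, 1, 2, 3, 4} → 5.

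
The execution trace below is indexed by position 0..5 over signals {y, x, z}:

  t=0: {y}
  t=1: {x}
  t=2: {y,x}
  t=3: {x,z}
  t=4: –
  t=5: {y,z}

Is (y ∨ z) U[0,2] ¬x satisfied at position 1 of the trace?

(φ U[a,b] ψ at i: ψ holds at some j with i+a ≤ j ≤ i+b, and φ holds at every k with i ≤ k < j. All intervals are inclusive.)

Need some j in [1,3] with ¬x, and (y ∨ z) at every k in [1,j-1].
  j=1: ¬x false.
  j=2: ¬x false.
  j=3: ¬x false.
No j in the window works → until fails.

False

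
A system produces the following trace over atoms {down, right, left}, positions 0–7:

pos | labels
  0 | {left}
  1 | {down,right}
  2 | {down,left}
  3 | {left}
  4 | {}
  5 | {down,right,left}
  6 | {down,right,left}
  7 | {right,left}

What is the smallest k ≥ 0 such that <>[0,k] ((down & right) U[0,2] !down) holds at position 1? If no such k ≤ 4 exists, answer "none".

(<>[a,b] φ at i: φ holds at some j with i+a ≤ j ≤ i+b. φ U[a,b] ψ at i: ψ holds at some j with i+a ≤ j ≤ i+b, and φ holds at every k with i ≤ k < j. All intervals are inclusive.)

2

Scan j = 1,2,… for ((down & right) U[0,2] !down):
  j=1: fails
  j=2: fails
  j=3: holds
First hit at j=3, so smallest k = 3-1 = 2.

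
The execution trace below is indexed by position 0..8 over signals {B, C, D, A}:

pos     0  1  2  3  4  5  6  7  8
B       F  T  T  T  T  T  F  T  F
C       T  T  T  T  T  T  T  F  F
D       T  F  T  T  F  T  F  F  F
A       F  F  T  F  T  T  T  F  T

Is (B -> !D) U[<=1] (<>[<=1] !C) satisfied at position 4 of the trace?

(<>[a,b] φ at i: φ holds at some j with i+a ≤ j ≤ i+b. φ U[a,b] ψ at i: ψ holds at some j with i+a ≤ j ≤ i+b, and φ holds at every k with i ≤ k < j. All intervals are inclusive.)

No

Need some j in [4,5] with <>[<=1] !C, and (B -> !D) at every k in [4,j-1].
  j=4: <>[<=1] !C — fails (none in [4,5]).
  j=5: <>[<=1] !C — fails (none in [5,6]).
No j in the window works → until fails.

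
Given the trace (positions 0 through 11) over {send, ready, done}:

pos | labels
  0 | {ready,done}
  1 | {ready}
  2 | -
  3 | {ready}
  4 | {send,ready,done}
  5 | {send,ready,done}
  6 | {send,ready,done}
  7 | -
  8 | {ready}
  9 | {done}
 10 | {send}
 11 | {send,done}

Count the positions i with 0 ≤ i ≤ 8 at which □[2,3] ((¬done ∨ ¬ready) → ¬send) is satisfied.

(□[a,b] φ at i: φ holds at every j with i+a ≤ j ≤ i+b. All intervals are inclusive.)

Evaluate at each i in [0,8]:
  i=0: ✓ (all of [2,3])
  i=1: ✓ (all of [3,4])
  i=2: ✓ (all of [4,5])
  i=3: ✓ (all of [5,6])
  i=4: ✓ (all of [6,7])
  i=5: ✓ (all of [7,8])
  i=6: ✓ (all of [8,9])
  i=7: ✗ (fails at j=10)
  i=8: ✗ (fails at j=10)
Positions where it holds: {0, 1, 2, 3, 4, 5, 6} → 7.

7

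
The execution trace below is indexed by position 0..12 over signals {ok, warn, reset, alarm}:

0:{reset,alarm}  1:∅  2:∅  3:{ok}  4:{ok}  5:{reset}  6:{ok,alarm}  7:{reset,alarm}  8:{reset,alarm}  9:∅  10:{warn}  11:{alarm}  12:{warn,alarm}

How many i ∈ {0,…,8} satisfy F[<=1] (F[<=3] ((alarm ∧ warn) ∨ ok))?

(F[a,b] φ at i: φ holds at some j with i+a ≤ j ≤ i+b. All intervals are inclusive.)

Evaluate at each i in [0,8]:
  i=0: ✓ (witness j=0)
  i=1: ✓ (witness j=1)
  i=2: ✓ (witness j=2)
  i=3: ✓ (witness j=3)
  i=4: ✓ (witness j=4)
  i=5: ✓ (witness j=5)
  i=6: ✓ (witness j=6)
  i=7: ✗ (none in [7,8])
  i=8: ✓ (witness j=9)
Positions where it holds: {0, 1, 2, 3, 4, 5, 6, 8} → 8.

8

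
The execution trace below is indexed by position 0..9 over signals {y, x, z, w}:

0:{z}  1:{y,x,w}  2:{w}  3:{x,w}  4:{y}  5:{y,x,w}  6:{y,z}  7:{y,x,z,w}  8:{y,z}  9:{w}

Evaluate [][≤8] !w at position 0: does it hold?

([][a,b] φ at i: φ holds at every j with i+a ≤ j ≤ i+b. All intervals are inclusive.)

No

Check !w at every j in [0,8]:
  j=0: true
  j=1: false
  j=2: false
  j=3: false
  j=4: true
  j=5: false
  j=6: true
  j=7: false
  j=8: true
Fails at j=1 → formula fails.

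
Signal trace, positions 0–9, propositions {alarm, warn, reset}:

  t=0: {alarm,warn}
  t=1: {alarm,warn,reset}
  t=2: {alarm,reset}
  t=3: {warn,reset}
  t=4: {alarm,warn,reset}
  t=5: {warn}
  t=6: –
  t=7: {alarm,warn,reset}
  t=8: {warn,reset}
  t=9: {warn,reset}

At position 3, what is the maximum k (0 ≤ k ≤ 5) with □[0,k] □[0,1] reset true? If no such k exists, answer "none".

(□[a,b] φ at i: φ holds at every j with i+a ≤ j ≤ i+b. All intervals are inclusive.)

□[0,1] reset must hold from j=3 onward; find where it first fails.
  j=3: holds
  j=4: fails
Holds on [3,3], so largest k = 0.

0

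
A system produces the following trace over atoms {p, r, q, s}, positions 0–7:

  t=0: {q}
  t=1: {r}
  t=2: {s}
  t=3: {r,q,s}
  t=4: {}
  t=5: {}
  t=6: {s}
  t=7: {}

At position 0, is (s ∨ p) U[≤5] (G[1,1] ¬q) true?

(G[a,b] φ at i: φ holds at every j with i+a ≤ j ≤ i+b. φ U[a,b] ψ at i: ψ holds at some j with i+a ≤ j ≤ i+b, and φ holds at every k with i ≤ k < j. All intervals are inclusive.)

Need some j in [0,5] with G[1,1] ¬q, and (s ∨ p) at every k in [0,j-1].
  j=0: G[1,1] ¬q holds; no prefix to check → satisfied.

Yes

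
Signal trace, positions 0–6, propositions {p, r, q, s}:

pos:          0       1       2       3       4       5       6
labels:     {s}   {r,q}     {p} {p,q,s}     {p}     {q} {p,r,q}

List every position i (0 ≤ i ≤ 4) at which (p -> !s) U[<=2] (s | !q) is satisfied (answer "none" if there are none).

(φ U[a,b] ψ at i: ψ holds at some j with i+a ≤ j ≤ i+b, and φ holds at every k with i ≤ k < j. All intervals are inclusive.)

Evaluate at each i in [0,4]:
  i=0: ✓ (rhs at j=0)
  i=1: ✓ (rhs at j=2; lhs holds on [1,1])
  i=2: ✓ (rhs at j=2)
  i=3: ✓ (rhs at j=3)
  i=4: ✓ (rhs at j=4)

0, 1, 2, 3, 4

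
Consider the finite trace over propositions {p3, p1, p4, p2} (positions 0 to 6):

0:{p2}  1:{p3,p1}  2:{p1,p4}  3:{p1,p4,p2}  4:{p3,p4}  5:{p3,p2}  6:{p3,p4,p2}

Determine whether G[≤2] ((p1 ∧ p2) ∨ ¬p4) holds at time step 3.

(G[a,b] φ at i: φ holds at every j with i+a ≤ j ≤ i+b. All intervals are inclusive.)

Check ((p1 ∧ p2) ∨ ¬p4) at every j in [3,5]:
  j=3: true
  j=4: false
  j=5: true
Fails at j=4 → formula fails.

False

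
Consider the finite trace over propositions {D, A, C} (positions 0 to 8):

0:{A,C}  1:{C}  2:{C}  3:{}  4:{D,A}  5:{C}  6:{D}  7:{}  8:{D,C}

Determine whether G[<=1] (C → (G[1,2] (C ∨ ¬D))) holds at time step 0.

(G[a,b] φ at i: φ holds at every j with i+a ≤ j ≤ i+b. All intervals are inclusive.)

Check (C → (G[1,2] (C ∨ ¬D))) at every j in [0,1]:
  j=0: antecedent true; consequent holds on [1,2] → ✓
  j=1: antecedent true; consequent holds on [2,3] → ✓
All positions satisfy it → formula holds.

Holds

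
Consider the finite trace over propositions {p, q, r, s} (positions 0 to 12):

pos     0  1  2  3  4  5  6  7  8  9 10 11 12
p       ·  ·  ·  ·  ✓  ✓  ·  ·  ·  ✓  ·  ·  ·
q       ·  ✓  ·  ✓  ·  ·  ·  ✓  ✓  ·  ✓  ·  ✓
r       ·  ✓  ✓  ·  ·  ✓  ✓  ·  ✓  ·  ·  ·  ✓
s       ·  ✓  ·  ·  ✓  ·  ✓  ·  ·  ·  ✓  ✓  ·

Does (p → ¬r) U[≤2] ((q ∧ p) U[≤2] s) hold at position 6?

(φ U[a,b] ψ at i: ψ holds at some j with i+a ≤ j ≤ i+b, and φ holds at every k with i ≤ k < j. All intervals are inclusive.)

Need some j in [6,8] with ((q ∧ p) U[≤2] s), and (p → ¬r) at every k in [6,j-1].
  j=6: ((q ∧ p) U[≤2] s) holds; no prefix to check → satisfied.

True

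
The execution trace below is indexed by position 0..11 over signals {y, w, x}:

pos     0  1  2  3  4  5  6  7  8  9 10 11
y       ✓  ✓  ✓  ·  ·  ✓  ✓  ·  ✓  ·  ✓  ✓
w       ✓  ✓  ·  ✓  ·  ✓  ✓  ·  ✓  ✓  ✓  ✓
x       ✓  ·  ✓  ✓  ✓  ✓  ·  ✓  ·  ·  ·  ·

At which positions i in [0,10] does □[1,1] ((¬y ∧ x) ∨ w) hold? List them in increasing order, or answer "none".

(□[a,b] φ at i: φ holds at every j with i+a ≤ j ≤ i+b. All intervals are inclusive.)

0, 2, 3, 4, 5, 6, 7, 8, 9, 10

Evaluate at each i in [0,10]:
  i=0: ✓ (all of [1,1])
  i=1: ✗ (fails at j=2)
  i=2: ✓ (all of [3,3])
  i=3: ✓ (all of [4,4])
  i=4: ✓ (all of [5,5])
  i=5: ✓ (all of [6,6])
  i=6: ✓ (all of [7,7])
  i=7: ✓ (all of [8,8])
  i=8: ✓ (all of [9,9])
  i=9: ✓ (all of [10,10])
  i=10: ✓ (all of [11,11])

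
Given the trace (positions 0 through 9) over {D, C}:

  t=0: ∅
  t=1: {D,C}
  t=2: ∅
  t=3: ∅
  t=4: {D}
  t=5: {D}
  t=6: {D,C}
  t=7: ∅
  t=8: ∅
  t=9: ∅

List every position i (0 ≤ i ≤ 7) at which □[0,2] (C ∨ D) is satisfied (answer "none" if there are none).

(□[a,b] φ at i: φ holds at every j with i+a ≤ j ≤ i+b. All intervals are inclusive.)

Evaluate at each i in [0,7]:
  i=0: ✗ (fails at j=0)
  i=1: ✗ (fails at j=2)
  i=2: ✗ (fails at j=2)
  i=3: ✗ (fails at j=3)
  i=4: ✓ (all of [4,6])
  i=5: ✗ (fails at j=7)
  i=6: ✗ (fails at j=7)
  i=7: ✗ (fails at j=7)

4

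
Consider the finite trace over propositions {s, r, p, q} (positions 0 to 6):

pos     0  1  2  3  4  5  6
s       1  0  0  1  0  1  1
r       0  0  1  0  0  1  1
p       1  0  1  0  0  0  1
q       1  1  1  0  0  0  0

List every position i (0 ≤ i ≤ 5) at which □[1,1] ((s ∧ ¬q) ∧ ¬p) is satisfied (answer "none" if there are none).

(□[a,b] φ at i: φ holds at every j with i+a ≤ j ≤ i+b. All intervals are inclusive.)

2, 4

Evaluate at each i in [0,5]:
  i=0: ✗ (fails at j=1)
  i=1: ✗ (fails at j=2)
  i=2: ✓ (all of [3,3])
  i=3: ✗ (fails at j=4)
  i=4: ✓ (all of [5,5])
  i=5: ✗ (fails at j=6)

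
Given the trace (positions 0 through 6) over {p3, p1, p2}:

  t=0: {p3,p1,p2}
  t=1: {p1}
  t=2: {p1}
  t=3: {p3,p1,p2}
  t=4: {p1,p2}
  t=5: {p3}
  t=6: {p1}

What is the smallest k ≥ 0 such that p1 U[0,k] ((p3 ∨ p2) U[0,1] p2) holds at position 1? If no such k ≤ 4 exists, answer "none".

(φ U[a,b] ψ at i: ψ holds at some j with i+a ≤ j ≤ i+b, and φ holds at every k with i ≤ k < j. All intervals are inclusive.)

2

Need earliest j ≥ 1 with ((p3 ∨ p2) U[0,1] p2), and p1 at every k in [1,j-1].
  j=1: rhs fails.
  j=2: rhs fails.
  j=3: rhs holds; lhs holds on [1,2]. k = 2.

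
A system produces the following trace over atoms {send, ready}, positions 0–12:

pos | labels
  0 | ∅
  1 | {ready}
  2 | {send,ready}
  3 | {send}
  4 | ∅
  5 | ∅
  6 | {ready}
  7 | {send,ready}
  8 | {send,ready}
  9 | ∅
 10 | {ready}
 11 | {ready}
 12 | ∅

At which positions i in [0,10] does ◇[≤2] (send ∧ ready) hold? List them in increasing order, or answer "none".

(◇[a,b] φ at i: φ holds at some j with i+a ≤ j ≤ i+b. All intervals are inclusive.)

0, 1, 2, 5, 6, 7, 8

Evaluate at each i in [0,10]:
  i=0: ✓ (witness j=2)
  i=1: ✓ (witness j=2)
  i=2: ✓ (witness j=2)
  i=3: ✗ (none in [3,5])
  i=4: ✗ (none in [4,6])
  i=5: ✓ (witness j=7)
  i=6: ✓ (witness j=7)
  i=7: ✓ (witness j=7)
  i=8: ✓ (witness j=8)
  i=9: ✗ (none in [9,11])
  i=10: ✗ (none in [10,12])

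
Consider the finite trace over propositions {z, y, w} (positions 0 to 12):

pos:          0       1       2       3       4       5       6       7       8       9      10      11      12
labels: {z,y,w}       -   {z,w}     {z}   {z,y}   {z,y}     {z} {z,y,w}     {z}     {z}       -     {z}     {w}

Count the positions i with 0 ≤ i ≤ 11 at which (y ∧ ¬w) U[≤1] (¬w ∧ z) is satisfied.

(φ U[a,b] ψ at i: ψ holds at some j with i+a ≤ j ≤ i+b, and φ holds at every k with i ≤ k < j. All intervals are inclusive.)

Evaluate at each i in [0,11]:
  i=0: ✗ (no rhs in [0,1])
  i=1: ✗ (no rhs in [1,2])
  i=2: ✗ (lhs fails at k=2 before rhs at j=3)
  i=3: ✓ (rhs at j=3)
  i=4: ✓ (rhs at j=4)
  i=5: ✓ (rhs at j=5)
  i=6: ✓ (rhs at j=6)
  i=7: ✗ (lhs fails at k=7 before rhs at j=8)
  i=8: ✓ (rhs at j=8)
  i=9: ✓ (rhs at j=9)
  i=10: ✗ (lhs fails at k=10 before rhs at j=11)
  i=11: ✓ (rhs at j=11)
Positions where it holds: {3, 4, 5, 6, 8, 9, 11} → 7.

7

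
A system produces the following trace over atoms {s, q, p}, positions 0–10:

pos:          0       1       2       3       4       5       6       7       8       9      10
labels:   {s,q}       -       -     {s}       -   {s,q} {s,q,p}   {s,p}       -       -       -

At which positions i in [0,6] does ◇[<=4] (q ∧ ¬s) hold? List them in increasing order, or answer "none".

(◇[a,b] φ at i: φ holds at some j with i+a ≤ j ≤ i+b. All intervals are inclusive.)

Evaluate at each i in [0,6]:
  i=0: ✗ (none in [0,4])
  i=1: ✗ (none in [1,5])
  i=2: ✗ (none in [2,6])
  i=3: ✗ (none in [3,7])
  i=4: ✗ (none in [4,8])
  i=5: ✗ (none in [5,9])
  i=6: ✗ (none in [6,10])

none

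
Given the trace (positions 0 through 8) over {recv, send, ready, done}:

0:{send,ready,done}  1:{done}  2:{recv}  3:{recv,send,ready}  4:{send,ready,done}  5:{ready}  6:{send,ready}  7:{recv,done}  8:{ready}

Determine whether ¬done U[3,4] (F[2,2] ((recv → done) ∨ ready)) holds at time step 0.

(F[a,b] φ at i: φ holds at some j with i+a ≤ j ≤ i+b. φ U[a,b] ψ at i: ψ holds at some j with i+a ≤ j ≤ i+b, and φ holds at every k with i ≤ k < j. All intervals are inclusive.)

Does not hold

Need some j in [3,4] with F[2,2] ((recv → done) ∨ ready), and ¬done at every k in [0,j-1].
  j=3: F[2,2] ((recv → done) ∨ ready) holds, but ¬done fails at k=0 → not this j.
  j=4: F[2,2] ((recv → done) ∨ ready) holds, but ¬done fails at k=0 → not this j.
No j in the window works → until fails.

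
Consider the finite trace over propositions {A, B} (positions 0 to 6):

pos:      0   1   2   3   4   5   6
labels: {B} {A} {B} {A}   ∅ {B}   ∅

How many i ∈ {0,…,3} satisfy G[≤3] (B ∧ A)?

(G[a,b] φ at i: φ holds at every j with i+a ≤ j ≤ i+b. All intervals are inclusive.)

0

Evaluate at each i in [0,3]:
  i=0: ✗ (fails at j=0)
  i=1: ✗ (fails at j=1)
  i=2: ✗ (fails at j=2)
  i=3: ✗ (fails at j=3)
Positions where it holds: {} → 0.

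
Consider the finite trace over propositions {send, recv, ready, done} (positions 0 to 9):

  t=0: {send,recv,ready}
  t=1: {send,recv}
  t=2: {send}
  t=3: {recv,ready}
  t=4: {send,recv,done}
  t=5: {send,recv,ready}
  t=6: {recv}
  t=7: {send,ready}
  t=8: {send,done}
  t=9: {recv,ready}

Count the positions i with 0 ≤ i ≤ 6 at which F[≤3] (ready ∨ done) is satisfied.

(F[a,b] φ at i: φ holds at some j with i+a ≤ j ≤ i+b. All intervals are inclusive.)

7

Evaluate at each i in [0,6]:
  i=0: ✓ (witness j=0)
  i=1: ✓ (witness j=3)
  i=2: ✓ (witness j=3)
  i=3: ✓ (witness j=3)
  i=4: ✓ (witness j=4)
  i=5: ✓ (witness j=5)
  i=6: ✓ (witness j=7)
Positions where it holds: {0, 1, 2, 3, 4, 5, 6} → 7.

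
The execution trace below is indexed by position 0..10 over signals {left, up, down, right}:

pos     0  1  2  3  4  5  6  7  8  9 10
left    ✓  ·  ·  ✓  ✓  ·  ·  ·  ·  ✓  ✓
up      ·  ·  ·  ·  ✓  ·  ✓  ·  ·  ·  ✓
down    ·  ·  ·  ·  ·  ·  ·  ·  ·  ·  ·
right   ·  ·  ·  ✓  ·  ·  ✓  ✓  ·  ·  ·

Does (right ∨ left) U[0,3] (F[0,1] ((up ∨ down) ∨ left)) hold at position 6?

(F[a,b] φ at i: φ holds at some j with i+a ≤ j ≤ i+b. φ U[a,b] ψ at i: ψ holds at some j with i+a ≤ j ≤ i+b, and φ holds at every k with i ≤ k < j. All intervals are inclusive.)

Holds

Need some j in [6,9] with F[0,1] ((up ∨ down) ∨ left), and (right ∨ left) at every k in [6,j-1].
  j=6: F[0,1] ((up ∨ down) ∨ left) holds; no prefix to check → satisfied.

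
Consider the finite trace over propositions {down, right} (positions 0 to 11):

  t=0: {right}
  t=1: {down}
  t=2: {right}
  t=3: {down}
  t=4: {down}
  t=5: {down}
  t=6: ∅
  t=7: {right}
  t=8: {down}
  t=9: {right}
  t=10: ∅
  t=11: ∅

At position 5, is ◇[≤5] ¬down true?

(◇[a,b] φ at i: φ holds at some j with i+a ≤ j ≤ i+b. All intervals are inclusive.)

Check ¬down at each j in [5,10]:
  j=5: false
  j=6: true
  j=7: true
  j=8: false
  j=9: true
  j=10: true
Found at j=6 → formula holds.

Yes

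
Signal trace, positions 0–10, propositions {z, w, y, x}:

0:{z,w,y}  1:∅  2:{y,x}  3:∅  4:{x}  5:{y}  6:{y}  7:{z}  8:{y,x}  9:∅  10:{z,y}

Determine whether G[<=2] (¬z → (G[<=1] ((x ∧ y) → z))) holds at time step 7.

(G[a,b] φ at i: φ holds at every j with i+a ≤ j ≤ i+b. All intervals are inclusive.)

False

Check (¬z → (G[<=1] ((x ∧ y) → z))) at every j in [7,9]:
  j=7: antecedent false → ✓
  j=8: antecedent true; consequent fails at 8 → ✗
  j=9: antecedent true; consequent holds on [9,10] → ✓
Fails at j=8 → formula fails.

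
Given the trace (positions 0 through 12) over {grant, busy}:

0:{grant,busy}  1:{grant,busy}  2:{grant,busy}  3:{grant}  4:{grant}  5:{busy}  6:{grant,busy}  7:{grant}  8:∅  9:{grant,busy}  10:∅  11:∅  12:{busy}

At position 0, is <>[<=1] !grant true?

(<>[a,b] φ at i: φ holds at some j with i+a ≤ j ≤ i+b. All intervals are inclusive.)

No

Check !grant at each j in [0,1]:
  j=0: false
  j=1: false
No position in the window satisfies it → formula fails.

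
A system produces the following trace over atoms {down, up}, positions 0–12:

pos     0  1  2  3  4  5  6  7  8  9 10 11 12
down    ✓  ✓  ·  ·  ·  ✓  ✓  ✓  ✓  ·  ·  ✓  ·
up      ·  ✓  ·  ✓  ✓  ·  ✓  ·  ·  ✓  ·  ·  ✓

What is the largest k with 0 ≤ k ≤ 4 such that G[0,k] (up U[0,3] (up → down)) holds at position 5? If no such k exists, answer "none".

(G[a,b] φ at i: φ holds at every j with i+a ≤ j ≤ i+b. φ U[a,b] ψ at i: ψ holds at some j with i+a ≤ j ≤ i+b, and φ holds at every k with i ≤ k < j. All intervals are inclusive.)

(up U[0,3] (up → down)) must hold from j=5 onward; find where it first fails.
  j=5: holds
  j=6: holds
  j=7: holds
  j=8: holds
  j=9: holds
Holds through j=9; largest k = 4.

4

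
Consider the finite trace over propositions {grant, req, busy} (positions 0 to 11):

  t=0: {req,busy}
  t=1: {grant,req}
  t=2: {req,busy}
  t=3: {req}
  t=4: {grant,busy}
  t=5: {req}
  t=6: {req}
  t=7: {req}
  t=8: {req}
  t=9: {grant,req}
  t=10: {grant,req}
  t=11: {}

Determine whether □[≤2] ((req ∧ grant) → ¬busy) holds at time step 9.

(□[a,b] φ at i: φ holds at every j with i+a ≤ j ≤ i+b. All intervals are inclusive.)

Yes

Check ((req ∧ grant) → ¬busy) at every j in [9,11]:
  j=9: antecedent true; consequent true → ✓
  j=10: antecedent true; consequent true → ✓
  j=11: antecedent false → ✓
All positions satisfy it → formula holds.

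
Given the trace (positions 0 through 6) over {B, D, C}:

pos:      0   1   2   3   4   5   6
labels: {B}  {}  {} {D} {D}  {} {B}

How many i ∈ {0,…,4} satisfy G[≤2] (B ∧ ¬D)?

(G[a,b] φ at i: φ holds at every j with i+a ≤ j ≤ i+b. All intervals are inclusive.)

Evaluate at each i in [0,4]:
  i=0: ✗ (fails at j=1)
  i=1: ✗ (fails at j=1)
  i=2: ✗ (fails at j=2)
  i=3: ✗ (fails at j=3)
  i=4: ✗ (fails at j=4)
Positions where it holds: {} → 0.

0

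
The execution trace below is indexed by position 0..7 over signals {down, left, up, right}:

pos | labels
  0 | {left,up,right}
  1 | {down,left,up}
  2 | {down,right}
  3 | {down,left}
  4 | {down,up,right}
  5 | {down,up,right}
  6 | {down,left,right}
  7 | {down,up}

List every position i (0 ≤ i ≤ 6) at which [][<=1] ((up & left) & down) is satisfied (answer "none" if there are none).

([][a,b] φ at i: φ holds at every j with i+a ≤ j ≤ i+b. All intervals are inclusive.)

none

Evaluate at each i in [0,6]:
  i=0: ✗ (fails at j=0)
  i=1: ✗ (fails at j=2)
  i=2: ✗ (fails at j=2)
  i=3: ✗ (fails at j=3)
  i=4: ✗ (fails at j=4)
  i=5: ✗ (fails at j=5)
  i=6: ✗ (fails at j=6)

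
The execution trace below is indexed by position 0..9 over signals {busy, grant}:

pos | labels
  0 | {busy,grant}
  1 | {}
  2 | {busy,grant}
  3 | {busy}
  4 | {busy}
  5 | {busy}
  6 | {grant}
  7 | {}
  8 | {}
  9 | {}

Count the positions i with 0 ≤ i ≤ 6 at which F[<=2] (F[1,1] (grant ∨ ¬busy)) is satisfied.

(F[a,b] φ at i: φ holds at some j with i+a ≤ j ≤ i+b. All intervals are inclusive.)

Evaluate at each i in [0,6]:
  i=0: ✓ (witness j=0)
  i=1: ✓ (witness j=1)
  i=2: ✗ (none in [2,4])
  i=3: ✓ (witness j=5)
  i=4: ✓ (witness j=5)
  i=5: ✓ (witness j=5)
  i=6: ✓ (witness j=6)
Positions where it holds: {0, 1, 3, 4, 5, 6} → 6.

6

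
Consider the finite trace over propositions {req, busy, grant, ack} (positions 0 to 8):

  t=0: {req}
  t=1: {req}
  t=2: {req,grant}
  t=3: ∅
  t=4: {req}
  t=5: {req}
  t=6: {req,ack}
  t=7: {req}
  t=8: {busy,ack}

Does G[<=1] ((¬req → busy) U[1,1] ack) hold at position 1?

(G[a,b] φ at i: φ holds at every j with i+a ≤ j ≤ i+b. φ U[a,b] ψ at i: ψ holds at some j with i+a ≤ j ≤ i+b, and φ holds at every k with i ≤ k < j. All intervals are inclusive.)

Check ((¬req → busy) U[1,1] ack) at every j in [1,2]:
  j=1: fails
  j=2: fails
Fails at j=1 → formula fails.

Does not hold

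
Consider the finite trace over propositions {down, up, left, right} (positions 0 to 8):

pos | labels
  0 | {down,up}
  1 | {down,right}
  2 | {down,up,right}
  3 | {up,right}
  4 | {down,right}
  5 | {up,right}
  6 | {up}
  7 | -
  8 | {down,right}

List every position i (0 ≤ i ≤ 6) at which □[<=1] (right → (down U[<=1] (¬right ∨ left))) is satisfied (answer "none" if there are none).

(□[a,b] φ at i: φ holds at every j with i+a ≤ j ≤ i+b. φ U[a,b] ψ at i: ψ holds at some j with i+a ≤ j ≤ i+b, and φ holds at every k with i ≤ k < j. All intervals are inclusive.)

6

Evaluate at each i in [0,6]:
  i=0: ✗ (fails at j=1)
  i=1: ✗ (fails at j=1)
  i=2: ✗ (fails at j=2)
  i=3: ✗ (fails at j=3)
  i=4: ✗ (fails at j=4)
  i=5: ✗ (fails at j=5)
  i=6: ✓ (all of [6,7])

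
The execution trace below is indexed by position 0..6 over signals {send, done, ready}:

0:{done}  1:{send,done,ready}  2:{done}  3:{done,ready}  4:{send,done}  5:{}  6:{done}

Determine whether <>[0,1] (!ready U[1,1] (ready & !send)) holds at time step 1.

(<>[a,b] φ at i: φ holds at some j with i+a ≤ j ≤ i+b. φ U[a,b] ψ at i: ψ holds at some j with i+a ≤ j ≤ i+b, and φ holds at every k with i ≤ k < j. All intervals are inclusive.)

Check (!ready U[1,1] (ready & !send)) at each j in [1,2]:
  j=1: fails
  j=2: holds
Found at j=2 → formula holds.

Yes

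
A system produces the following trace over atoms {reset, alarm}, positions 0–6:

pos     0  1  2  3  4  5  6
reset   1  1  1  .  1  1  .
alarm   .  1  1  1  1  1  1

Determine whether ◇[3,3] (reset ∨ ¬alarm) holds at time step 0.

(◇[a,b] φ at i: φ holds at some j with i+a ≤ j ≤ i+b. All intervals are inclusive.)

False

Check (reset ∨ ¬alarm) at each j in [3,3]:
  j=3: false
No position in the window satisfies it → formula fails.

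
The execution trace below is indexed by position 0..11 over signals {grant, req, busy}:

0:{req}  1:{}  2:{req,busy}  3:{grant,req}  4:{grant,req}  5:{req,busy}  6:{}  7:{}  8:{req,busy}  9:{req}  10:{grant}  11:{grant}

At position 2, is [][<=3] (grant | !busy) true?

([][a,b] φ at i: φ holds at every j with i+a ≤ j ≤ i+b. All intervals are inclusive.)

False

Check (grant | !busy) at every j in [2,5]:
  j=2: false
  j=3: true
  j=4: true
  j=5: false
Fails at j=2 → formula fails.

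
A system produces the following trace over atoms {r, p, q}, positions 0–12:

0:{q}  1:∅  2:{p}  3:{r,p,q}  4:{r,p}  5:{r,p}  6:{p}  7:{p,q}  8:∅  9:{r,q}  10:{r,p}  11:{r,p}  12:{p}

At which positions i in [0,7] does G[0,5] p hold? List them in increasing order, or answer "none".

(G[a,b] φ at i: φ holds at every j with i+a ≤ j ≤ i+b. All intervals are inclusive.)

Evaluate at each i in [0,7]:
  i=0: ✗ (fails at j=0)
  i=1: ✗ (fails at j=1)
  i=2: ✓ (all of [2,7])
  i=3: ✗ (fails at j=8)
  i=4: ✗ (fails at j=8)
  i=5: ✗ (fails at j=8)
  i=6: ✗ (fails at j=8)
  i=7: ✗ (fails at j=8)

2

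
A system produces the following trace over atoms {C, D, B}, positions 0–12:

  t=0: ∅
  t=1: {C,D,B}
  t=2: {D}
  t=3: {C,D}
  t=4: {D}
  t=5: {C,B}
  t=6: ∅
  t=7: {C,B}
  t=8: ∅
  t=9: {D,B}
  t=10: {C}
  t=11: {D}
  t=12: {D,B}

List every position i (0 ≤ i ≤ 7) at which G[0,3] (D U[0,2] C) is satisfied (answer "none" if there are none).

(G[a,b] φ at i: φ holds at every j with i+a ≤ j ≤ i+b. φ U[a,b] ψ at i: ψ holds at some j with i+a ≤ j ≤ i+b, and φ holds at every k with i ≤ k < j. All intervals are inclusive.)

1, 2

Evaluate at each i in [0,7]:
  i=0: ✗ (fails at j=0)
  i=1: ✓ (all of [1,4])
  i=2: ✓ (all of [2,5])
  i=3: ✗ (fails at j=6)
  i=4: ✗ (fails at j=6)
  i=5: ✗ (fails at j=6)
  i=6: ✗ (fails at j=6)
  i=7: ✗ (fails at j=8)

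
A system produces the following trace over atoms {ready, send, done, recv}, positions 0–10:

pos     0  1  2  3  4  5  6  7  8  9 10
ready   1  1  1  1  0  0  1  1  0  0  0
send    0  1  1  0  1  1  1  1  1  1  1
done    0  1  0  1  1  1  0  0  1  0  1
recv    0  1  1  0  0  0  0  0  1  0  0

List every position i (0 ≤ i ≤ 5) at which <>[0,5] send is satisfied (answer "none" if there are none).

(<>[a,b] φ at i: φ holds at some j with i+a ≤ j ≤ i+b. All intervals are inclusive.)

Evaluate at each i in [0,5]:
  i=0: ✓ (witness j=1)
  i=1: ✓ (witness j=1)
  i=2: ✓ (witness j=2)
  i=3: ✓ (witness j=4)
  i=4: ✓ (witness j=4)
  i=5: ✓ (witness j=5)

0, 1, 2, 3, 4, 5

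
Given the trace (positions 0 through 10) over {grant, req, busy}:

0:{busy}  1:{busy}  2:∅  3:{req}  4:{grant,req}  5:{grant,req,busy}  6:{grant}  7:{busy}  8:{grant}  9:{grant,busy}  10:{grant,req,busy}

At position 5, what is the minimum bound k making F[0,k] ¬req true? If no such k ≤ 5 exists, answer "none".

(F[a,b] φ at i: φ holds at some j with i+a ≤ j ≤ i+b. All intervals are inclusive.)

Scan j = 5,6,… for ¬req:
  j=5: fails
  j=6: holds
First hit at j=6, so smallest k = 6-5 = 1.

1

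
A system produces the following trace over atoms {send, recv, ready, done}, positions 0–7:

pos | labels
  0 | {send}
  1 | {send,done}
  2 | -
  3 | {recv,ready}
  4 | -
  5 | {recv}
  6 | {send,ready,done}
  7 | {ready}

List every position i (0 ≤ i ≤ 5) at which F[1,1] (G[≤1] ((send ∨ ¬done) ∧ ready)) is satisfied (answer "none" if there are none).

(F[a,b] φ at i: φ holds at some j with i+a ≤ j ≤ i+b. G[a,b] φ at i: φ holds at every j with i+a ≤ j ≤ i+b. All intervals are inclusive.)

Evaluate at each i in [0,5]:
  i=0: ✗ (none in [1,1])
  i=1: ✗ (none in [2,2])
  i=2: ✗ (none in [3,3])
  i=3: ✗ (none in [4,4])
  i=4: ✗ (none in [5,5])
  i=5: ✓ (witness j=6)

5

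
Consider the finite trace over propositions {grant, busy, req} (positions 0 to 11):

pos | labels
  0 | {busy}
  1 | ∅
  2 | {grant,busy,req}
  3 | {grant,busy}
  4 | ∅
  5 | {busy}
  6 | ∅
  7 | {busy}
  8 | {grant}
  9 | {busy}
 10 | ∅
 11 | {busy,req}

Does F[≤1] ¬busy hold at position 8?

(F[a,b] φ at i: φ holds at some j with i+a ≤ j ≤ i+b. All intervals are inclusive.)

Check ¬busy at each j in [8,9]:
  j=8: true
  j=9: false
Found at j=8 → formula holds.

Yes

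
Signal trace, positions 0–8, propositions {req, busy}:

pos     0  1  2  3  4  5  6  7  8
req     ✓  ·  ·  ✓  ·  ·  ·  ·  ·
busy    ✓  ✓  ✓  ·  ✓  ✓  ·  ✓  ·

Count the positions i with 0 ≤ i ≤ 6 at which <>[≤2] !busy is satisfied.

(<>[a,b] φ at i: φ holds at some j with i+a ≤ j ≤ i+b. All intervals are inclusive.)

6

Evaluate at each i in [0,6]:
  i=0: ✗ (none in [0,2])
  i=1: ✓ (witness j=3)
  i=2: ✓ (witness j=3)
  i=3: ✓ (witness j=3)
  i=4: ✓ (witness j=6)
  i=5: ✓ (witness j=6)
  i=6: ✓ (witness j=6)
Positions where it holds: {1, 2, 3, 4, 5, 6} → 6.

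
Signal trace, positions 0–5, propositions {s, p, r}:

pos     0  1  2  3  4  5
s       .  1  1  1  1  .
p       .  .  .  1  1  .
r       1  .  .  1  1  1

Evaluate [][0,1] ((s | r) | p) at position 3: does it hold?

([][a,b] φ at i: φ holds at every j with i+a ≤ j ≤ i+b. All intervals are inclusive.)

Check ((s | r) | p) at every j in [3,4]:
  j=3: true
  j=4: true
All positions satisfy it → formula holds.

Yes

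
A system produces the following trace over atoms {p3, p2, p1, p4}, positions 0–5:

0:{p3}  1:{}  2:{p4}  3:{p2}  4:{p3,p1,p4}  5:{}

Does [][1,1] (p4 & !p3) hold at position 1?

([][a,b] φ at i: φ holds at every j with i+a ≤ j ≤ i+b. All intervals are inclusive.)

True

Check (p4 & !p3) at every j in [2,2]:
  j=2: true
All positions satisfy it → formula holds.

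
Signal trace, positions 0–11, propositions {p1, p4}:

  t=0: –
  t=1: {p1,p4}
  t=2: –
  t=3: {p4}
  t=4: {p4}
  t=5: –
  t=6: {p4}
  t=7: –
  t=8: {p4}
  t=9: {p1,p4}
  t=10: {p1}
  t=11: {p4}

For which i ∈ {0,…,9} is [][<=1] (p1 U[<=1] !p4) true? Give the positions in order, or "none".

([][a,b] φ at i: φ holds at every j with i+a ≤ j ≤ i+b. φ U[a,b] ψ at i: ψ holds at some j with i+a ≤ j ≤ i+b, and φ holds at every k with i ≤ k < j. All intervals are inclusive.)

0, 1, 9

Evaluate at each i in [0,9]:
  i=0: ✓ (all of [0,1])
  i=1: ✓ (all of [1,2])
  i=2: ✗ (fails at j=3)
  i=3: ✗ (fails at j=3)
  i=4: ✗ (fails at j=4)
  i=5: ✗ (fails at j=6)
  i=6: ✗ (fails at j=6)
  i=7: ✗ (fails at j=8)
  i=8: ✗ (fails at j=8)
  i=9: ✓ (all of [9,10])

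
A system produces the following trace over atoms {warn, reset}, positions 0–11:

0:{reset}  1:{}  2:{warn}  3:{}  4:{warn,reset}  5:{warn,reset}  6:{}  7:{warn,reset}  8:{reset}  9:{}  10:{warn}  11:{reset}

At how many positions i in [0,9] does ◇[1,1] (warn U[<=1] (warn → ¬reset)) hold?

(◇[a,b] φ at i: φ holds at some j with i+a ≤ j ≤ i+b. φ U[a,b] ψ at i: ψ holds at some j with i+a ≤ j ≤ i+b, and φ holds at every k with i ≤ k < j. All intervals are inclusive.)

9

Evaluate at each i in [0,9]:
  i=0: ✓ (witness j=1)
  i=1: ✓ (witness j=2)
  i=2: ✓ (witness j=3)
  i=3: ✗ (none in [4,4])
  i=4: ✓ (witness j=5)
  i=5: ✓ (witness j=6)
  i=6: ✓ (witness j=7)
  i=7: ✓ (witness j=8)
  i=8: ✓ (witness j=9)
  i=9: ✓ (witness j=10)
Positions where it holds: {0, 1, 2, 4, 5, 6, 7, 8, 9} → 9.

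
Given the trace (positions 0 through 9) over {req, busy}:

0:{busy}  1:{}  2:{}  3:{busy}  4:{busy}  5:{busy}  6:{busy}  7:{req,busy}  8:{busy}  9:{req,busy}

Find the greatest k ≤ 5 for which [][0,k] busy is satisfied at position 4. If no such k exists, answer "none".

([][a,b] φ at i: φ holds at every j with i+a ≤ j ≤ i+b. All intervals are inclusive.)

busy must hold from j=4 onward; find where it first fails.
  j=4: holds
  j=5: holds
  j=6: holds
  j=7: holds
  j=8: holds
  j=9: holds
Holds through j=9; largest k = 5.

5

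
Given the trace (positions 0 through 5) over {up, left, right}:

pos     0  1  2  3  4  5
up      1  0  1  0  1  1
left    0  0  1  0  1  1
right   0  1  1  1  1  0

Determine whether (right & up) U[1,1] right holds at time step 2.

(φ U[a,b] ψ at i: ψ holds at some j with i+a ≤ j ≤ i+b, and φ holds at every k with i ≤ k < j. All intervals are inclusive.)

Need some j in [3,3] with right, and (right & up) at every k in [2,j-1].
  j=3: right holds; (right & up) holds at every k in [2,2] → satisfied.

Holds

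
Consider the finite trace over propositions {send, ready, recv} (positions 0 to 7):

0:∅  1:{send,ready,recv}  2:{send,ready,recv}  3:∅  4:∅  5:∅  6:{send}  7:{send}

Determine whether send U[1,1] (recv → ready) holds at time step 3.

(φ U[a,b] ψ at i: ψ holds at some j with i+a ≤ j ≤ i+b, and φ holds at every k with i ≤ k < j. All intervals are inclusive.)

False

Need some j in [4,4] with (recv → ready), and send at every k in [3,j-1].
  j=4: (recv → ready) holds, but send fails at k=3 → not this j.
No j in the window works → until fails.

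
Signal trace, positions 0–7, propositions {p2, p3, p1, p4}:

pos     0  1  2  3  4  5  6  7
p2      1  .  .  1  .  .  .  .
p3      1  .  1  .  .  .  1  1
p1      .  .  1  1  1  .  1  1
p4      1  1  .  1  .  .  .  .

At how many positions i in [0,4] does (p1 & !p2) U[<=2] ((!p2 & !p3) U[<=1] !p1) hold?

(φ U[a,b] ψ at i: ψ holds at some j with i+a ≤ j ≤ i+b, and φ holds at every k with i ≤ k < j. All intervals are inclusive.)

Evaluate at each i in [0,4]:
  i=0: ✓ (rhs at j=0)
  i=1: ✓ (rhs at j=1)
  i=2: ✗ (lhs fails at k=3 before rhs at j=4)
  i=3: ✗ (lhs fails at k=3 before rhs at j=4)
  i=4: ✓ (rhs at j=4)
Positions where it holds: {0, 1, 4} → 3.

3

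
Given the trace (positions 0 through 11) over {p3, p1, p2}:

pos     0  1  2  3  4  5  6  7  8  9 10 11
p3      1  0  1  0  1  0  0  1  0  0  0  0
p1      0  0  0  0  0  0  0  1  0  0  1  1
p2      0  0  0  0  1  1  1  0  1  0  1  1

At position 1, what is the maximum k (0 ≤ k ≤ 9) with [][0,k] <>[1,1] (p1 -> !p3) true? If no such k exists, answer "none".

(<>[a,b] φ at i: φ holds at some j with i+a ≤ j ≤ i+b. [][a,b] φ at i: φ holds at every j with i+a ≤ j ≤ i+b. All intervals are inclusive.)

4

<>[1,1] (p1 -> !p3) must hold from j=1 onward; find where it first fails.
  j=1: holds
  j=2: holds
  j=3: holds
  j=4: holds
  j=5: holds
  j=6: fails
Holds on [1,5], so largest k = 4.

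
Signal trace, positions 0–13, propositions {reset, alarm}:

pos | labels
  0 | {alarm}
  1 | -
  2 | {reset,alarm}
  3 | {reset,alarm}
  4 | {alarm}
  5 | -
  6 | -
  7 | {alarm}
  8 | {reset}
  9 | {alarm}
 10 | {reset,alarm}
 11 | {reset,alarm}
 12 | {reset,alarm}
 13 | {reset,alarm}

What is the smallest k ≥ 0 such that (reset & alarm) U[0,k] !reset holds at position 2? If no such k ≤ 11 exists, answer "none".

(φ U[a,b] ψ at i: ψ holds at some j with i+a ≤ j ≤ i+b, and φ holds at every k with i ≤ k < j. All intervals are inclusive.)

2

Need earliest j ≥ 2 with !reset, and (reset & alarm) at every k in [2,j-1].
  j=2: rhs fails.
  j=3: rhs fails.
  j=4: rhs holds; lhs holds on [2,3]. k = 2.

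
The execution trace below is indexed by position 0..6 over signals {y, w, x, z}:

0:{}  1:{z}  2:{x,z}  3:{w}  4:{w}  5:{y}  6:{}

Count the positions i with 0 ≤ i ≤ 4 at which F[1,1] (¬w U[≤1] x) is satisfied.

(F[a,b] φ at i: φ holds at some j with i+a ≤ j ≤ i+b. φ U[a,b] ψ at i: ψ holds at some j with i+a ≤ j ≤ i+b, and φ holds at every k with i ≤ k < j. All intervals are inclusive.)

2

Evaluate at each i in [0,4]:
  i=0: ✓ (witness j=1)
  i=1: ✓ (witness j=2)
  i=2: ✗ (none in [3,3])
  i=3: ✗ (none in [4,4])
  i=4: ✗ (none in [5,5])
Positions where it holds: {0, 1} → 2.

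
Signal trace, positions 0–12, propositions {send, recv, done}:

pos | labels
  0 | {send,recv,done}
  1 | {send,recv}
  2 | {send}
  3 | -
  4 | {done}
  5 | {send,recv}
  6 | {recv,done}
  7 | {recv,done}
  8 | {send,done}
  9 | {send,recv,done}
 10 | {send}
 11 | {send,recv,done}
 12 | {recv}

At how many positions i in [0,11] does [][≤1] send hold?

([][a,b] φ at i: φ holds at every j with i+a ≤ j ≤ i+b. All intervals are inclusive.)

5

Evaluate at each i in [0,11]:
  i=0: ✓ (all of [0,1])
  i=1: ✓ (all of [1,2])
  i=2: ✗ (fails at j=3)
  i=3: ✗ (fails at j=3)
  i=4: ✗ (fails at j=4)
  i=5: ✗ (fails at j=6)
  i=6: ✗ (fails at j=6)
  i=7: ✗ (fails at j=7)
  i=8: ✓ (all of [8,9])
  i=9: ✓ (all of [9,10])
  i=10: ✓ (all of [10,11])
  i=11: ✗ (fails at j=12)
Positions where it holds: {0, 1, 8, 9, 10} → 5.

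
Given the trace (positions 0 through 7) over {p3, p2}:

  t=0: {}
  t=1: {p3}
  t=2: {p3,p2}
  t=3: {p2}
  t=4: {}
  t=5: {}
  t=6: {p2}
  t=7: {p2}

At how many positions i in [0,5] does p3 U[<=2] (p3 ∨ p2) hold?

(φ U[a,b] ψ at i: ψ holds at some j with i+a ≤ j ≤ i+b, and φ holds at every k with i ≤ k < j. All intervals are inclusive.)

Evaluate at each i in [0,5]:
  i=0: ✗ (lhs fails at k=0 before rhs at j=1)
  i=1: ✓ (rhs at j=1)
  i=2: ✓ (rhs at j=2)
  i=3: ✓ (rhs at j=3)
  i=4: ✗ (lhs fails at k=4 before rhs at j=6)
  i=5: ✗ (lhs fails at k=5 before rhs at j=6)
Positions where it holds: {1, 2, 3} → 3.

3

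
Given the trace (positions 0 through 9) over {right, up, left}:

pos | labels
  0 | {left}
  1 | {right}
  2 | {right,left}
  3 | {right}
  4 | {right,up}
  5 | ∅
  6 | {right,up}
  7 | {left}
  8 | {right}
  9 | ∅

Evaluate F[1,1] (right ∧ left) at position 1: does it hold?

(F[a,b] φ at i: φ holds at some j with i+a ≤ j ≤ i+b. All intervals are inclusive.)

True

Check (right ∧ left) at each j in [2,2]:
  j=2: true
Found at j=2 → formula holds.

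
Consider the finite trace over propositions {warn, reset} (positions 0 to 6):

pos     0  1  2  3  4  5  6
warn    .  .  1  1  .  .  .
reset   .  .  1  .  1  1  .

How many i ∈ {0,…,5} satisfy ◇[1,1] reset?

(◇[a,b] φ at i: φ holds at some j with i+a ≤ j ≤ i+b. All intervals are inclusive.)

3

Evaluate at each i in [0,5]:
  i=0: ✗ (none in [1,1])
  i=1: ✓ (witness j=2)
  i=2: ✗ (none in [3,3])
  i=3: ✓ (witness j=4)
  i=4: ✓ (witness j=5)
  i=5: ✗ (none in [6,6])
Positions where it holds: {1, 3, 4} → 3.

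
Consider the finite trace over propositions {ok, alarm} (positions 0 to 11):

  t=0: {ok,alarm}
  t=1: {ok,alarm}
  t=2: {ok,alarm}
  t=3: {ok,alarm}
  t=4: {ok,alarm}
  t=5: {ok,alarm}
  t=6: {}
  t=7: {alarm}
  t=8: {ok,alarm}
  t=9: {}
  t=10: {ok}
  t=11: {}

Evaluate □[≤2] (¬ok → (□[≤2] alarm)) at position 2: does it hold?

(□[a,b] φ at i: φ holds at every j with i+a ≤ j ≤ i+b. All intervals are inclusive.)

Check (¬ok → (□[≤2] alarm)) at every j in [2,4]:
  j=2: antecedent false → ✓
  j=3: antecedent false → ✓
  j=4: antecedent false → ✓
All positions satisfy it → formula holds.

Yes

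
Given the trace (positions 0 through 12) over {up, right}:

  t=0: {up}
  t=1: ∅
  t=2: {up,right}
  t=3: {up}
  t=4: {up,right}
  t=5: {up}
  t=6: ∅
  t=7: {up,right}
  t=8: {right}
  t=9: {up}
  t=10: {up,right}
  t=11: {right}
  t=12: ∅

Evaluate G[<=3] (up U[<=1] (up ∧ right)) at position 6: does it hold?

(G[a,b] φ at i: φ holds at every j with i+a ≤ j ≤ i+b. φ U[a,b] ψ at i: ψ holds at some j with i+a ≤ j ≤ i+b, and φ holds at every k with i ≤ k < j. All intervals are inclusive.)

Check (up U[<=1] (up ∧ right)) at every j in [6,9]:
  j=6: fails
  j=7: holds
  j=8: fails
  j=9: holds
Fails at j=6 → formula fails.

False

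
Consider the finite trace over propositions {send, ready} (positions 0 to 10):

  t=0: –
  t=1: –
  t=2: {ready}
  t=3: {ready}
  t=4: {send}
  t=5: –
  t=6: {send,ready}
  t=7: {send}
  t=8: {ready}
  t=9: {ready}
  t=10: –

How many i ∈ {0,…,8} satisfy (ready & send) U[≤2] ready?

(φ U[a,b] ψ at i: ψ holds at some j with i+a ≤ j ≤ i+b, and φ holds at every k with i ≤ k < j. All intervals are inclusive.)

Evaluate at each i in [0,8]:
  i=0: ✗ (lhs fails at k=0 before rhs at j=2)
  i=1: ✗ (lhs fails at k=1 before rhs at j=2)
  i=2: ✓ (rhs at j=2)
  i=3: ✓ (rhs at j=3)
  i=4: ✗ (lhs fails at k=4 before rhs at j=6)
  i=5: ✗ (lhs fails at k=5 before rhs at j=6)
  i=6: ✓ (rhs at j=6)
  i=7: ✗ (lhs fails at k=7 before rhs at j=8)
  i=8: ✓ (rhs at j=8)
Positions where it holds: {2, 3, 6, 8} → 4.

4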